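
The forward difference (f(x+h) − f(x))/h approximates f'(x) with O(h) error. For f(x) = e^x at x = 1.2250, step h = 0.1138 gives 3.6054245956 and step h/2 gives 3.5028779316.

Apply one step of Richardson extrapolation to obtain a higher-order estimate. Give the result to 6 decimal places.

3.400331

r = 1: numerator weight 2, denominator 1.
2^1*A(h/2) = 7.0057558632; minus A(h) gives 3.4003312676.
Denominator 2 − 1 = 1.
So the Richardson estimate is 3.4003312676.
Gap between inputs: 1.025e-01; correction applied: −0.1025466640.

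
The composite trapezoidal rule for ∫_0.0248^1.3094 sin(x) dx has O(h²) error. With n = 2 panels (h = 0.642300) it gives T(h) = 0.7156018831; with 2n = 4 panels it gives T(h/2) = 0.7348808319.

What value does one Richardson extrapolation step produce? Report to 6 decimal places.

Leading term ∝ h^2; use weight 4 = 2^2.
Difference of the inputs: 0.7348808319 − 0.7156018831 = 0.0192789488
Correction (A(h/2) − A(h))/(4 − 1) = 0.0192789488/3 = 0.0064263163
R = A(h/2) + (A(h/2) − A(h))/3 = 0.7348808319 + 0.0064263163 = 0.7413071482

0.741307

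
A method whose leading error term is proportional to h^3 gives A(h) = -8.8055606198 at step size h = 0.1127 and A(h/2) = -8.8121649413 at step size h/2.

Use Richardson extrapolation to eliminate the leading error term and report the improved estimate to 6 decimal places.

Leading term ∝ h^3; use weight 8 = 2^3.
Difference of the inputs: -8.8121649413 − (-8.8055606198) = -0.0066043215
Divide by 2^3 − 1 = 7: (-0.0066043215)/7 = -0.0009434745
R = A(h/2) + (A(h/2) − A(h))/7 = -8.8121649413 − 0.0009434745 = -8.8131084158
Correction |R − A(h/2)| = 9.435e-04; gap |A(h/2) − A(h)| = 6.604e-03.

-8.813108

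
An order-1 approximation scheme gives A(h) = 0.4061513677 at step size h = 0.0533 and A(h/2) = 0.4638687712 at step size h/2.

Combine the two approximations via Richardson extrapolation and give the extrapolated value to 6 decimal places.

With r = 1 the leading error scales as h^1, so the weight is 2^1 = 2.
2×0.4638687712 = 0.9277375424; subtract 0.4061513677 → 0.5215861747
Denominator 2 − 1 = 1.
Result: 0.5215861747
Shift from A(h/2): +0.0577174035.

0.521586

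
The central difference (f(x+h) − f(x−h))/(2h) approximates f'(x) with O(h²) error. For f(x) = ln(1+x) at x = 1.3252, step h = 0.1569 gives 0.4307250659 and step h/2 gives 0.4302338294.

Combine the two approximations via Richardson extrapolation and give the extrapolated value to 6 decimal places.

r = 2: numerator weight 4, denominator 3.
4·0.4302338294 = 1.7209353176; subtract 0.4307250659 → 1.2902102517
Denominator 4 − 1 = 3.
1.2902102517 ÷ 3 = 0.4300700839
Gap between inputs: 4.912e-04; correction applied: −0.0001637455.

0.430070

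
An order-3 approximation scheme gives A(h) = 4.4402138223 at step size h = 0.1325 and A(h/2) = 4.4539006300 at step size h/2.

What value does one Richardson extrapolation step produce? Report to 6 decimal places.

4.455856

Leading term ∝ h^3; use weight 8 = 2^3.
2^3 × A(h/2) = 35.6312050400; minus A(h) gives 31.1909912177.
Denominator 8 − 1 = 7.
Result: 4.4558558882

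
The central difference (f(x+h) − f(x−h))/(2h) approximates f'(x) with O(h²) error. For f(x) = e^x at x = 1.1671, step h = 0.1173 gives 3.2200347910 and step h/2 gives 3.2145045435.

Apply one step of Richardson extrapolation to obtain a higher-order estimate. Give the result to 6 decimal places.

Error is O(h^2); halving h shrinks it by 2^2 = 4.
Top: 4(3.2145045435) − (3.2200347910) = 9.6379833830
Divide by 2^2 − 1 = 3.
Extrapolated: 9.6379833830 / 3 = 3.2126611277

3.212661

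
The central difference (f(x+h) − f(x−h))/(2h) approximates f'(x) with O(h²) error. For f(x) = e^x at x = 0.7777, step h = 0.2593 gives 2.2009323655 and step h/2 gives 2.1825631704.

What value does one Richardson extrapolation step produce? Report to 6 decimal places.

Leading term ∝ h^2; use weight 4 = 2^2.
2^2 × A(h/2) = 8.7302526816; minus A(h) gives 6.5293203161.
R = 6.5293203161/3 = 2.1764401054
Correction |R − A(h/2)| = 6.123e-03; gap |A(h/2) − A(h)| = 1.837e-02.

2.176440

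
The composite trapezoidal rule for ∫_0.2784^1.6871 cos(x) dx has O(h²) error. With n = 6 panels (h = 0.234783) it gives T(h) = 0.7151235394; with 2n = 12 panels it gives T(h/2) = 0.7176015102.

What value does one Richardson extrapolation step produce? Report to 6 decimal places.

0.718428

r = 2, so 2^r = 4.
Difference of the inputs: 0.7176015102 − 0.7151235394 = 0.0024779708
Divide by 2^2 − 1 = 3: 0.0024779708/3 = 0.0008259903
R = A(h/2) + (A(h/2) − A(h))/3 = 0.7176015102 + 0.0008259903 = 0.7184275005
Correction |R − A(h/2)| = 8.260e-04; gap |A(h/2) − A(h)| = 2.478e-03.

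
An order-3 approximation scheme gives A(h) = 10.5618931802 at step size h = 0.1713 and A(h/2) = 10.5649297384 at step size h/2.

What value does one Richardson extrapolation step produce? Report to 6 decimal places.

10.565364

Leading term ∝ h^3; use weight 8 = 2^3.
Top: 8(10.5649297384) − (10.5618931802) = 73.9575447270
Divide by 2^3 − 1 = 7.
So the Richardson estimate is 10.5653635324.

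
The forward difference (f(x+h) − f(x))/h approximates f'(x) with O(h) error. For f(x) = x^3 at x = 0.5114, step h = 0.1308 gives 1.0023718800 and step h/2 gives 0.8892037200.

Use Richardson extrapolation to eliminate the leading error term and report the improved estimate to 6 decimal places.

Leading term ∝ h^1; use weight 2 = 2^1.
2 × 0.8892037200 − 1.0023718800 = 0.7760355600
Extrapolated: 0.7760355600 / 1 = 0.7760355600

0.776036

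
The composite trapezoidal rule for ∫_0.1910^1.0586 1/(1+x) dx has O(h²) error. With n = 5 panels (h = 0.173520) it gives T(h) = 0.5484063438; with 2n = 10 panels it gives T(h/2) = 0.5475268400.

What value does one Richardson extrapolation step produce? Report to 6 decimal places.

0.547234

Leading term ∝ h^2; use weight 4 = 2^2.
4 × 0.5475268400 = 2.1901073600; subtract 0.5484063438 → 1.6417010162
Denominator 4 − 1 = 3.
(4 × 0.5475268400 − 0.5484063438)/(4 − 1) = 0.5472336721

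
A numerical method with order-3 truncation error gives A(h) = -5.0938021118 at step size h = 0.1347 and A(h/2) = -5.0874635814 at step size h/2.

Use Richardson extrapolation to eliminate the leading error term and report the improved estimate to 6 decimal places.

-5.086558

Error is O(h^3); halving h shrinks it by 2^3 = 8.
2^3 × A(h/2) = -40.6997086512; minus A(h) gives -35.6059065394.
Divide by 2^3 − 1 = 7.
(-35.6059065394) ÷ 7 = -5.0865580771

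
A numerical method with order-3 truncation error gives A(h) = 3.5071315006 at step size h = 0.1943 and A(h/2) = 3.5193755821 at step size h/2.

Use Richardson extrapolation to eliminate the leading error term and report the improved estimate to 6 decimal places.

3.521125

With r = 3 the leading error scales as h^3, so the weight is 2^3 = 8.
Numerator 8·A(h/2) − A(h) = 8·3.5193755821 − 3.5071315006 = 24.6478731562
Extrapolated: 24.6478731562 / 7 = 3.5211247366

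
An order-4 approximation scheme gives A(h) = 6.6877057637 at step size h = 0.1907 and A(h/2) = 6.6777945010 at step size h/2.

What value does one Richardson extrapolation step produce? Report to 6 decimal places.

6.677134

Error is O(h^4); halving h shrinks it by 2^4 = 16.
Difference of the inputs: 6.6777945010 − 6.6877057637 = -0.0099112627
Correction (A(h/2) − A(h))/(16 − 1) = (-0.0099112627)/15 = -0.0006607508
R = A(h/2) + (A(h/2) − A(h))/15 = 6.6777945010 − 0.0006607508 = 6.6771337502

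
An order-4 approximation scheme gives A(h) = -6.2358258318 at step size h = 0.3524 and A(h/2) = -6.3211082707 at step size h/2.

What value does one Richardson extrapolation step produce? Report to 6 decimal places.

-6.326794

Leading term ∝ h^4; use weight 16 = 2^4.
Numerator 16·A(h/2) − A(h) = 16·(-6.3211082707) − (-6.2358258318) = -94.9019064994
Denominator 16 − 1 = 15.
So the Richardson estimate is -6.3267937666.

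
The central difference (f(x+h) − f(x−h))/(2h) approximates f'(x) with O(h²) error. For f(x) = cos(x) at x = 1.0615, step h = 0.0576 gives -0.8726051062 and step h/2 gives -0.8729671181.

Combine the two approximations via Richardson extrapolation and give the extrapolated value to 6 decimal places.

Leading term ∝ h^2; use weight 4 = 2^2.
A(h/2) − A(h) = -0.8729671181 − (-0.8726051062) = -0.0003620119
Correction (A(h/2) − A(h))/(4 − 1) = (-0.0003620119)/3 = -0.0001206706
R = A(h/2) + (A(h/2) − A(h))/3 = -0.8729671181 − 0.0001206706 = -0.8730877887
Correction |R − A(h/2)| = 1.207e-04; gap |A(h/2) − A(h)| = 3.620e-04.

-0.873088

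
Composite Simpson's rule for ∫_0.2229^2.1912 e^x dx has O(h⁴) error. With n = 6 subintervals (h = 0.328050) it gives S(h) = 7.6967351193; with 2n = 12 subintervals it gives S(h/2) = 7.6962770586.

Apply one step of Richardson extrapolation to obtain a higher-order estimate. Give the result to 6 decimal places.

Order 4 gives 2^r = 16 and 2^r − 1 = 15.
A(h/2) − A(h) = 7.6962770586 − 7.6967351193 = -0.0004580607
Divide by 2^4 − 1 = 15: (-0.0004580607)/15 = -0.0000305374
R = 7.6962770586 − 0.0000305374 = 7.6962465212

7.696247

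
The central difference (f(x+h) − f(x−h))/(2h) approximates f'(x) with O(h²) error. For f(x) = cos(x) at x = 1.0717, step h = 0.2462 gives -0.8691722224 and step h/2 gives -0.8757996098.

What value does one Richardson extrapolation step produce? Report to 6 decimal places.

Method order is 2; weight 2^2 = 4.
4*(-0.8757996098) = -3.5031984392; (-3.5031984392) − (-0.8691722224) = -2.6340262168
R = (-2.6340262168)/3 = -0.8780087389

-0.878009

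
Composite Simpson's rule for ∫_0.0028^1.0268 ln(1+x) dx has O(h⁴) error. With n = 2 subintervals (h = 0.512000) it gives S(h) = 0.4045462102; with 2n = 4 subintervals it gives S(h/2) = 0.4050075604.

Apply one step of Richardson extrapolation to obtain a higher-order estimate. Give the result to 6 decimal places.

0.405038

With r = 4 the leading error scales as h^4, so the weight is 2^4 = 16.
16·0.4050075604 − 0.4045462102 = 6.0755747562
6.0755747562 ÷ 15 = 0.4050383171
Correction |R − A(h/2)| = 3.076e-05; gap |A(h/2) − A(h)| = 4.614e-04.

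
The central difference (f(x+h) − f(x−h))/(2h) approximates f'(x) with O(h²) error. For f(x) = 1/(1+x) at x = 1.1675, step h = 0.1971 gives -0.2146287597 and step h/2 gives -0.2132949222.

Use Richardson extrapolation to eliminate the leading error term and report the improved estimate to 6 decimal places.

r = 2, so 2^r = 4.
A(h/2) − A(h) = -0.2132949222 − (-0.2146287597) = 0.0013338375
Correction (A(h/2) − A(h))/(4 − 1) = 0.0013338375/3 = 0.0004446125
R = -0.2132949222 + 0.0004446125 = -0.2128503097
Gap between inputs: 1.334e-03; correction applied: +0.0004446125.

-0.212850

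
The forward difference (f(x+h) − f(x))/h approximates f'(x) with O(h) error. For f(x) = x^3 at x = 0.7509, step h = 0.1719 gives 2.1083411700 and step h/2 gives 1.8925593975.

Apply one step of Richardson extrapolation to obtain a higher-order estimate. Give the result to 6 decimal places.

Leading term ∝ h^1; use weight 2 = 2^1.
Top: 2(1.8925593975) − (2.1083411700) = 1.6767776250
Denominator 2 − 1 = 1.
Extrapolated: 1.6767776250 / 1 = 1.6767776250
Gap between inputs: 2.158e-01; correction applied: −0.2157817725.

1.676778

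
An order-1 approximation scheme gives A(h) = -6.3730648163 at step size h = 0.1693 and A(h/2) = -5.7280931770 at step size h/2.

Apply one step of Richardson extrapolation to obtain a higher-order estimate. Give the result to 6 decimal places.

-5.083122

With r = 1 the leading error scales as h^1, so the weight is 2^1 = 2.
Difference of the inputs: -5.7280931770 − (-6.3730648163) = 0.6449716393
Correction (A(h/2) − A(h))/(2 − 1) = 0.6449716393/1 = 0.6449716393
R = -5.7280931770 + 0.6449716393 = -5.0831215377
Gap between inputs: 6.450e-01; correction applied: +0.6449716393.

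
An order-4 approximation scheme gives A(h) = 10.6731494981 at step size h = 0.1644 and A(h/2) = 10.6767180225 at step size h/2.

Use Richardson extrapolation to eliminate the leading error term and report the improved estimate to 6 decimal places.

r = 4, so 2^r = 16.
Numerator 16×A(h/2) − A(h) = 16×10.6767180225 − 10.6731494981 = 160.1543388619
R = 160.1543388619/15 = 10.6769559241
Correction |R − A(h/2)| = 2.379e-04; gap |A(h/2) − A(h)| = 3.569e-03.

10.676956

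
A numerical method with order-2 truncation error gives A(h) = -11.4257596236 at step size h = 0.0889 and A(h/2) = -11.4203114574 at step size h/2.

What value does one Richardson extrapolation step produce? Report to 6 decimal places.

Order 2 gives 2^r = 4 and 2^r − 1 = 3.
Top: 4(-11.4203114574) − (-11.4257596236) = -34.2554862060
Divide by 2^2 − 1 = 3.
(4·(-11.4203114574) − (-11.4257596236))/(4 − 1) = -11.4184954020

-11.418495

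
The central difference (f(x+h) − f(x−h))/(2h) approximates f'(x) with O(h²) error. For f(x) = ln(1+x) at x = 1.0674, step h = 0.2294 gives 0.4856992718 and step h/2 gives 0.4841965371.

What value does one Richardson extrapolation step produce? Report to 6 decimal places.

0.483696

Method order is 2; weight 2^2 = 4.
Top: 4(0.4841965371) − (0.4856992718) = 1.4510868766
1.4510868766 ÷ 3 = 0.4836956255
Correction |R − A(h/2)| = 5.009e-04; gap |A(h/2) − A(h)| = 1.503e-03.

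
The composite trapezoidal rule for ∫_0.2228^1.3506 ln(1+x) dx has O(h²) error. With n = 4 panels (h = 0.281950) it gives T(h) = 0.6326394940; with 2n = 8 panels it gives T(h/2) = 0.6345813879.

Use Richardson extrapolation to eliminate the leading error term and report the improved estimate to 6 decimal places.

0.635229

Error is O(h^2); halving h shrinks it by 2^2 = 4.
4×0.6345813879 = 2.5383255516; subtract 0.6326394940 → 1.9056860576
Denominator 4 − 1 = 3.
1.9056860576 ÷ 3 = 0.6352286859
Correction |R − A(h/2)| = 6.473e-04; gap |A(h/2) − A(h)| = 1.942e-03.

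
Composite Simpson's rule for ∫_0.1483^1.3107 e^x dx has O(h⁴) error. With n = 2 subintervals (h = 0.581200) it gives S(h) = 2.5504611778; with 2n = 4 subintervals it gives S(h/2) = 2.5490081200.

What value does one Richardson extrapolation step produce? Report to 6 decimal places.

With r = 4 the leading error scales as h^4, so the weight is 2^4 = 16.
Numerator 16 × A(h/2) − A(h) = 16 × 2.5490081200 − 2.5504611778 = 38.2336687422
Denominator 16 − 1 = 15.
Extrapolated: 38.2336687422 / 15 = 2.5489112495
Shift from A(h/2): −0.0000968705.

2.548911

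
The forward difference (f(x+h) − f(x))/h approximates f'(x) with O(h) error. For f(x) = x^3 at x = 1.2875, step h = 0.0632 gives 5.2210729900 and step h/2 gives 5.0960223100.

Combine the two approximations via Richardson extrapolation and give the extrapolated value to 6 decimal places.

4.970972

Method order is 1; weight 2^1 = 2.
2 × 5.0960223100 − 5.2210729900 = 4.9709716300
Denominator 2 − 1 = 1.
Result: 4.9709716300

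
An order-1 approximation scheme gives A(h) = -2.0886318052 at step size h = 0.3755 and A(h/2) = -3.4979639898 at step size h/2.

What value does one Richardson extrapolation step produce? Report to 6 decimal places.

With r = 1 the leading error scales as h^1, so the weight is 2^1 = 2.
Difference of the inputs: -3.4979639898 − (-2.0886318052) = -1.4093321846
Correction (A(h/2) − A(h))/(2 − 1) = (-1.4093321846)/1 = -1.4093321846
R = -3.4979639898 − 1.4093321846 = -4.9072961744
Correction |R − A(h/2)| = 1.409e+00; gap |A(h/2) − A(h)| = 1.409e+00.

-4.907296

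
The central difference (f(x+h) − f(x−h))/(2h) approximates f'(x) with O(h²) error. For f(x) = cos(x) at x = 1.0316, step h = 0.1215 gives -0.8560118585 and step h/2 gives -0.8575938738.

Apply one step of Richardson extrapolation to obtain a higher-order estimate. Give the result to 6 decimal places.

-0.858121

Order 2 gives 2^r = 4 and 2^r − 1 = 3.
2^2 × A(h/2) = -3.4303754952; minus A(h) gives -2.5743636367.
(4 × (-0.8575938738) − (-0.8560118585))/(4 − 1) = -0.8581212122
Correction |R − A(h/2)| = 5.273e-04; gap |A(h/2) − A(h)| = 1.582e-03.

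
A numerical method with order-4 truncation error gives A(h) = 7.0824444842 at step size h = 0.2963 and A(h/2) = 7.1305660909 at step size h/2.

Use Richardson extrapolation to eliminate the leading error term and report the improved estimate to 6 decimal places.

7.133774

Error is O(h^4); halving h shrinks it by 2^4 = 16.
16*7.1305660909 = 114.0890574544; subtract 7.0824444842 → 107.0066129702
R = 107.0066129702/15 = 7.1337741980
Correction |R − A(h/2)| = 3.208e-03; gap |A(h/2) − A(h)| = 4.812e-02.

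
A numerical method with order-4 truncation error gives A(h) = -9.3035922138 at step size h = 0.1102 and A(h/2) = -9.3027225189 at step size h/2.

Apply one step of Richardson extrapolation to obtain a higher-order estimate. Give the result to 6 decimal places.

-9.302665

Method order is 4; weight 2^4 = 16.
A(h/2) − A(h) = -9.3027225189 − (-9.3035922138) = 0.0008696949
Correction (A(h/2) − A(h))/(16 − 1) = 0.0008696949/15 = 0.0000579797
R = A(h/2) + (A(h/2) − A(h))/15 = -9.3027225189 + 0.0000579797 = -9.3026645392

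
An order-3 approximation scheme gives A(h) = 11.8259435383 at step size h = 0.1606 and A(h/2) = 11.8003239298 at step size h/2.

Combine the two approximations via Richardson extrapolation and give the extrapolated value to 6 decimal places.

11.796664

The method has order 3: 2^3 = 8.
Numerator 8*A(h/2) − A(h) = 8*11.8003239298 − 11.8259435383 = 82.5766479001
Divide by 2^3 − 1 = 7.
So the Richardson estimate is 11.7966639857.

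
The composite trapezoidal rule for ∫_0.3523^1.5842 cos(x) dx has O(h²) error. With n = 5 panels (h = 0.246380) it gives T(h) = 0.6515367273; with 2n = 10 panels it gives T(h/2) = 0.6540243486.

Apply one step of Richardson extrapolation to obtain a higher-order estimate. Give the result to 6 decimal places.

With r = 2 the leading error scales as h^2, so the weight is 2^2 = 4.
Numerator 4×A(h/2) − A(h) = 4×0.6540243486 − 0.6515367273 = 1.9645606671
Divide by 2^2 − 1 = 3.
So the Richardson estimate is 0.6548535557.
Shift from A(h/2): +0.0008292071.

0.654854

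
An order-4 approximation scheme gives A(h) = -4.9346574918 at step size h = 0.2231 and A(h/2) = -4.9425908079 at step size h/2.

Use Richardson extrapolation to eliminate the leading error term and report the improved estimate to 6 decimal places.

Method order is 4; weight 2^4 = 16.
16 × (-4.9425908079) = -79.0814529264; (-79.0814529264) − (-4.9346574918) = -74.1467954346
Divide by 2^4 − 1 = 15.
R = (-74.1467954346)/15 = -4.9431196956

-4.943120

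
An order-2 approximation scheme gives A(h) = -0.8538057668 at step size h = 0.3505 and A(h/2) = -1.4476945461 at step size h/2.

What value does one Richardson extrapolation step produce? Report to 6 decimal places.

Leading term ∝ h^2; use weight 4 = 2^2.
4 × (-1.4476945461) = -5.7907781844; subtract (-0.8538057668) → -4.9369724176
R = (-4.9369724176)/3 = -1.6456574725

-1.645657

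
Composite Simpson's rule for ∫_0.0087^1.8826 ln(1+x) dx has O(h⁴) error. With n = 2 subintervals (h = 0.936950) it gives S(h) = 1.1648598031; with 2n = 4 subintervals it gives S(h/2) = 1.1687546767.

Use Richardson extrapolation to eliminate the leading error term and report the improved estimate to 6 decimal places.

Leading term ∝ h^4; use weight 16 = 2^4.
16×1.1687546767 = 18.7000748272; 18.7000748272 − 1.1648598031 = 17.5352150241
(16×1.1687546767 − 1.1648598031)/(16 − 1) = 1.1690143349
Gap between inputs: 3.895e-03; correction applied: +0.0002596582.

1.169014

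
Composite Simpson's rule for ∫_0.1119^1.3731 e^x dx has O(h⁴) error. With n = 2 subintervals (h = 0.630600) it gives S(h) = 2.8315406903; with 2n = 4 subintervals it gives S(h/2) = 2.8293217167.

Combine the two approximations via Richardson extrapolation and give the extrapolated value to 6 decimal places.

2.829174

The method has order 4: 2^4 = 16.
Numerator 16*A(h/2) − A(h) = 16*2.8293217167 − 2.8315406903 = 42.4376067769
Denominator 16 − 1 = 15.
R = 42.4376067769/15 = 2.8291737851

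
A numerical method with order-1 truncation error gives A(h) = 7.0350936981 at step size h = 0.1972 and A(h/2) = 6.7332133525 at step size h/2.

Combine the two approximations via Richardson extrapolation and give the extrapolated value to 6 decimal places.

Method order is 1; weight 2^1 = 2.
2^1×A(h/2) = 13.4664267050; minus A(h) gives 6.4313330069.
Extrapolated: 6.4313330069 / 1 = 6.4313330069

6.431333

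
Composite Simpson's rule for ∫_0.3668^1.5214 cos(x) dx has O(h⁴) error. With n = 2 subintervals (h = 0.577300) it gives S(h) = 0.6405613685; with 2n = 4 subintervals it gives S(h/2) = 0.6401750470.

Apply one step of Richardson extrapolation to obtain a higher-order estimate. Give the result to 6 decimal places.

0.640149

r = 4: numerator weight 16, denominator 15.
Weighted: 10.2428007520 − 0.6405613685 = 9.6022393835
9.6022393835 ÷ 15 = 0.6401492922
Shift from A(h/2): −0.0000257548.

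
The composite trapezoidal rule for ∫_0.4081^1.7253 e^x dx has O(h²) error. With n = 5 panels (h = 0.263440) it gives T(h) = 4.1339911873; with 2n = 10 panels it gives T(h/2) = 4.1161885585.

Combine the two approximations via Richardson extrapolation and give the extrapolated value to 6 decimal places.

4.110254

Leading term ∝ h^2; use weight 4 = 2^2.
4*4.1161885585 − 4.1339911873 = 12.3307630467
(4*4.1161885585 − 4.1339911873)/(4 − 1) = 4.1102543489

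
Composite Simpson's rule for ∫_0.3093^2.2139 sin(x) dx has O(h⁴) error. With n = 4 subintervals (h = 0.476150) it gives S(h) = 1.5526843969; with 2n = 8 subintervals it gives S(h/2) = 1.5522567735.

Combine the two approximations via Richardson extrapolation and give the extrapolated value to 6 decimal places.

1.552228

Method order is 4; weight 2^4 = 16.
16×1.5522567735 = 24.8361083760; subtract 1.5526843969 → 23.2834239791
23.2834239791 ÷ 15 = 1.5522282653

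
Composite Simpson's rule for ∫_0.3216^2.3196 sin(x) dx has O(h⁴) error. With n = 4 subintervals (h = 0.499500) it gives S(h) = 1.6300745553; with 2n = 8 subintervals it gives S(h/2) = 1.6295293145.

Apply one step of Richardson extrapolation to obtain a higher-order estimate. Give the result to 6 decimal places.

1.629493

r = 4: numerator weight 16, denominator 15.
Top: 16(1.6295293145) − (1.6300745553) = 24.4423944767
Denominator 16 − 1 = 15.
So the Richardson estimate is 1.6294929651.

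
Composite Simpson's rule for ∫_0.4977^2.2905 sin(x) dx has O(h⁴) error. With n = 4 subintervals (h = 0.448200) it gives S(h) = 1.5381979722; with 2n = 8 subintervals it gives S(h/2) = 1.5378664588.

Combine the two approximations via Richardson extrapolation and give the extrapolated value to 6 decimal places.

Method order is 4; weight 2^4 = 16.
Top: 16(1.5378664588) − (1.5381979722) = 23.0676653686
Divide by 2^4 − 1 = 15.
R = 23.0676653686/15 = 1.5378443579

1.537844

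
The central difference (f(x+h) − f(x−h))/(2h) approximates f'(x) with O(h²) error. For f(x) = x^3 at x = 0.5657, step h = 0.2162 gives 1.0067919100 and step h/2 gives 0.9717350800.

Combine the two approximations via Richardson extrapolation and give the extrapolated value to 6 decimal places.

0.960049

r = 2: numerator weight 4, denominator 3.
4·0.9717350800 − 1.0067919100 = 2.8801484100
Denominator 4 − 1 = 3.
(4·0.9717350800 − 1.0067919100)/(4 − 1) = 0.9600494700
Gap between inputs: 3.506e-02; correction applied: −0.0116856100.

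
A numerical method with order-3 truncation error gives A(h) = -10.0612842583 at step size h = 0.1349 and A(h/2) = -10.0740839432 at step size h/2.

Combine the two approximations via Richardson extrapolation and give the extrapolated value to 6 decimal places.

r = 3: numerator weight 8, denominator 7.
8*(-10.0740839432) − (-10.0612842583) = -70.5313872873
Divide by 2^3 − 1 = 7.
So the Richardson estimate is -10.0759124696.

-10.075912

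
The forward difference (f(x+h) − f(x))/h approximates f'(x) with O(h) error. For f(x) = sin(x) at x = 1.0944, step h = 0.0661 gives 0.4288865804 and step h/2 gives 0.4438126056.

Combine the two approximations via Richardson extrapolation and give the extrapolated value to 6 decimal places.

0.458739

Leading term ∝ h^1; use weight 2 = 2^1.
Numerator 2 × A(h/2) − A(h) = 2 × 0.4438126056 − 0.4288865804 = 0.4587386308
Divide by 2^1 − 1 = 1.
R = 0.4587386308/1 = 0.4587386308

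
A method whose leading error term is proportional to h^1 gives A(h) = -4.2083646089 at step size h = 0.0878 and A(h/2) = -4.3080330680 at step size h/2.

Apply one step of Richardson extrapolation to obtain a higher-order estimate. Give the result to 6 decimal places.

Method order is 1; weight 2^1 = 2.
Difference of the inputs: -4.3080330680 − (-4.2083646089) = -0.0996684591
Divide by 2^1 − 1 = 1: (-0.0996684591)/1 = -0.0996684591
R = A(h/2) + (A(h/2) − A(h))/1 = -4.3080330680 − 0.0996684591 = -4.4077015271
Shift from A(h/2): −0.0996684591.

-4.407702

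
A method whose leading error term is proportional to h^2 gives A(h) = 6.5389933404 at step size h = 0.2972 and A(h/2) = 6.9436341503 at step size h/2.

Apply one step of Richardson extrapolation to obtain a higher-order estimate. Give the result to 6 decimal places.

Leading term ∝ h^2; use weight 4 = 2^2.
4*6.9436341503 = 27.7745366012; subtract 6.5389933404 → 21.2355432608
Extrapolated: 21.2355432608 / 3 = 7.0785144203

7.078514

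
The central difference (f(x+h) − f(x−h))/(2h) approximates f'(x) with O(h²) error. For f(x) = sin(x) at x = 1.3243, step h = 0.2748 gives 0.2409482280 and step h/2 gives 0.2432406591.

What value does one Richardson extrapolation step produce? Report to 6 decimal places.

Method order is 2; weight 2^2 = 4.
4·0.2432406591 = 0.9729626364; 0.9729626364 − 0.2409482280 = 0.7320144084
0.7320144084 ÷ 3 = 0.2440048028

0.244005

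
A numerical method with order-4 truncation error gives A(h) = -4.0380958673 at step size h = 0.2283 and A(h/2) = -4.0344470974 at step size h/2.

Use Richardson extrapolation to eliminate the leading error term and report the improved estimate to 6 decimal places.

-4.034204

Order 4 gives 2^r = 16 and 2^r − 1 = 15.
16*(-4.0344470974) = -64.5511535584; (-64.5511535584) − (-4.0380958673) = -60.5130576911
Extrapolated: (-60.5130576911) / 15 = -4.0342038461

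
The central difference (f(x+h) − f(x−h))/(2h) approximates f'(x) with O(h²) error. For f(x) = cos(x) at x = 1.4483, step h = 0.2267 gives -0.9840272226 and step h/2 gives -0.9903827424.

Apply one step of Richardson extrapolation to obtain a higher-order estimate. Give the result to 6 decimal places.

-0.992501

With r = 2 the leading error scales as h^2, so the weight is 2^2 = 4.
Top: 4(-0.9903827424) − (-0.9840272226) = -2.9775037470
Denominator 4 − 1 = 3.
Extrapolated: (-2.9775037470) / 3 = -0.9925012490
Shift from A(h/2): −0.0021185066.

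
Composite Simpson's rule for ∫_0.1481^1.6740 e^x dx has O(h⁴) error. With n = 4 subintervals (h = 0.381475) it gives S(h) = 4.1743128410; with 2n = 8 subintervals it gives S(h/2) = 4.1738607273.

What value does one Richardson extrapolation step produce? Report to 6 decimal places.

4.173831

The method has order 4: 2^4 = 16.
Top: 16(4.1738607273) − (4.1743128410) = 62.6074587958
Denominator 16 − 1 = 15.
Result: 4.1738305864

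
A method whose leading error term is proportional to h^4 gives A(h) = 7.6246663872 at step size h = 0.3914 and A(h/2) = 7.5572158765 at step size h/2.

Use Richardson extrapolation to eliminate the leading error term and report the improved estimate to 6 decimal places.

With r = 4 the leading error scales as h^4, so the weight is 2^4 = 16.
Weighted: 120.9154540240 − 7.6246663872 = 113.2907876368
R = 113.2907876368/15 = 7.5527191758
Shift from A(h/2): −0.0044967007.

7.552719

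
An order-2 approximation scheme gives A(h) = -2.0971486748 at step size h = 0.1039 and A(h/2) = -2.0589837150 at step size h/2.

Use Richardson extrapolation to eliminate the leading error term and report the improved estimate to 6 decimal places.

Leading term ∝ h^2; use weight 4 = 2^2.
Difference of the inputs: -2.0589837150 − (-2.0971486748) = 0.0381649598
Divide by 2^2 − 1 = 3: 0.0381649598/3 = 0.0127216533
R = A(h/2) + (A(h/2) − A(h))/3 = -2.0589837150 + 0.0127216533 = -2.0462620617
Correction |R − A(h/2)| = 1.272e-02; gap |A(h/2) − A(h)| = 3.816e-02.

-2.046262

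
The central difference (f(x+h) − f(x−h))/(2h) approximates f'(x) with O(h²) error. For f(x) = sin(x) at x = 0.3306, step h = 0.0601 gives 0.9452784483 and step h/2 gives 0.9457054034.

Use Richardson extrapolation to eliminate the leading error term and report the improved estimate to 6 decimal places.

0.945848

r = 2, so 2^r = 4.
4×0.9457054034 − 0.9452784483 = 2.8375431653
Denominator 4 − 1 = 3.
So the Richardson estimate is 0.9458477218.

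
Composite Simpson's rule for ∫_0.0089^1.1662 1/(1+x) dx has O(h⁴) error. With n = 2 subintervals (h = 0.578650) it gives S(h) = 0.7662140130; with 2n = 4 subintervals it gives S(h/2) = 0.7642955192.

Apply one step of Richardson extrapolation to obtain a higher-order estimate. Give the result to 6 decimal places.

0.764168

Error is O(h^4); halving h shrinks it by 2^4 = 16.
Top: 16(0.7642955192) − (0.7662140130) = 11.4625142942
R = 11.4625142942/15 = 0.7641676196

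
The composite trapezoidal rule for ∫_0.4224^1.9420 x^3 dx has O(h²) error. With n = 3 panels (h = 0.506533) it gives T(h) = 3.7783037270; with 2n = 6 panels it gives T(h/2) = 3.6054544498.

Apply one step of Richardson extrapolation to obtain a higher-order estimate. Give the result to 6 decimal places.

Error is O(h^2); halving h shrinks it by 2^2 = 4.
4*3.6054544498 − 3.7783037270 = 10.6435140722
R = 10.6435140722/3 = 3.5478380241
Shift from A(h/2): −0.0576164257.

3.547838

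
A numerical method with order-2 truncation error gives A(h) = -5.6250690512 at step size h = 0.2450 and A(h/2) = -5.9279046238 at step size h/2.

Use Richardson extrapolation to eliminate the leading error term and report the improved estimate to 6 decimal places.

-6.028850

Leading term ∝ h^2; use weight 4 = 2^2.
4 × (-5.9279046238) = -23.7116184952; subtract (-5.6250690512) → -18.0865494440
(-18.0865494440) ÷ 3 = -6.0288498147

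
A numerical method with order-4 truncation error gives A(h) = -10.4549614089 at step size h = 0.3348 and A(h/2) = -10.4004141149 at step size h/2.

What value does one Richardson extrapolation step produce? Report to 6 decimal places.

Error is O(h^4); halving h shrinks it by 2^4 = 16.
Top: 16(-10.4004141149) − (-10.4549614089) = -155.9516644295
Divide by 2^4 − 1 = 15.
(16*(-10.4004141149) − (-10.4549614089))/(16 − 1) = -10.3967776286
Gap between inputs: 5.455e-02; correction applied: +0.0036364863.

-10.396778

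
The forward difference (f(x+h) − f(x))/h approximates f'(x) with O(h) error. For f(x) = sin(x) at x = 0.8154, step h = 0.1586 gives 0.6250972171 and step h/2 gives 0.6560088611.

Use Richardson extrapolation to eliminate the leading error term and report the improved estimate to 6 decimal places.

Error is O(h^1); halving h shrinks it by 2^1 = 2.
Weighted: 1.3120177222 − 0.6250972171 = 0.6869205051
Denominator 2 − 1 = 1.
Extrapolated: 0.6869205051 / 1 = 0.6869205051

0.686921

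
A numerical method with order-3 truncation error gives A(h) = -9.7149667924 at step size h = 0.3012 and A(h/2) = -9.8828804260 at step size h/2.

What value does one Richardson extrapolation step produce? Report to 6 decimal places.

Method order is 3; weight 2^3 = 8.
Top: 8(-9.8828804260) − (-9.7149667924) = -69.3480766156
Denominator 8 − 1 = 7.
R = (-69.3480766156)/7 = -9.9068680879

-9.906868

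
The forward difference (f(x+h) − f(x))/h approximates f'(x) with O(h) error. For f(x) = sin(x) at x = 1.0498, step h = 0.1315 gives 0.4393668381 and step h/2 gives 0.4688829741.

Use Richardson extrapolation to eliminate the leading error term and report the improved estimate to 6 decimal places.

Error is O(h^1); halving h shrinks it by 2^1 = 2.
Weighted: 0.9377659482 − 0.4393668381 = 0.4983991101
Denominator 2 − 1 = 1.
R = 0.4983991101/1 = 0.4983991101
Correction |R − A(h/2)| = 2.952e-02; gap |A(h/2) − A(h)| = 2.952e-02.

0.498399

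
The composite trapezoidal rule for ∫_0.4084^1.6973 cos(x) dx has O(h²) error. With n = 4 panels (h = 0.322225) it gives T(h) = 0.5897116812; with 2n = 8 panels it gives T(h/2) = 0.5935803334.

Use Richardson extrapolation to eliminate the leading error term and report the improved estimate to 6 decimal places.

Order 2 gives 2^r = 4 and 2^r − 1 = 3.
4×0.5935803334 − 0.5897116812 = 1.7846096524
Divide by 2^2 − 1 = 3.
1.7846096524 ÷ 3 = 0.5948698841
Gap between inputs: 3.869e-03; correction applied: +0.0012895507.

0.594870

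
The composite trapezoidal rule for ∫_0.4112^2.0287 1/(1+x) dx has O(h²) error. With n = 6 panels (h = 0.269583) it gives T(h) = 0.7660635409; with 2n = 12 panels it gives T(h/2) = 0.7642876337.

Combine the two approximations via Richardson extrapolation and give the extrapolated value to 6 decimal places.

With r = 2 the leading error scales as h^2, so the weight is 2^2 = 4.
2^2×A(h/2) = 3.0571505348; minus A(h) gives 2.2910869939.
(4×0.7642876337 − 0.7660635409)/(4 − 1) = 0.7636956646

0.763696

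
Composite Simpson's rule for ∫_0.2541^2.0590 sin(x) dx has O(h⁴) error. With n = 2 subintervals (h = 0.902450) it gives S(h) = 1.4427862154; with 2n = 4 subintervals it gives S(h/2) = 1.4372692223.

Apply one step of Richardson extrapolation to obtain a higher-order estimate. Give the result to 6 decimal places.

Leading term ∝ h^4; use weight 16 = 2^4.
16*1.4372692223 − 1.4427862154 = 21.5535213414
21.5535213414 ÷ 15 = 1.4369014228
Gap between inputs: 5.517e-03; correction applied: −0.0003677995.

1.436901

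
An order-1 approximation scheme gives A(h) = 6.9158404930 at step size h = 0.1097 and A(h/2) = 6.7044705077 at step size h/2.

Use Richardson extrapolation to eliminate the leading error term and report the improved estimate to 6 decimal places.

Method order is 1; weight 2^1 = 2.
Top: 2(6.7044705077) − (6.9158404930) = 6.4931005224
Extrapolated: 6.4931005224 / 1 = 6.4931005224
Correction |R − A(h/2)| = 2.114e-01; gap |A(h/2) − A(h)| = 2.114e-01.

6.493101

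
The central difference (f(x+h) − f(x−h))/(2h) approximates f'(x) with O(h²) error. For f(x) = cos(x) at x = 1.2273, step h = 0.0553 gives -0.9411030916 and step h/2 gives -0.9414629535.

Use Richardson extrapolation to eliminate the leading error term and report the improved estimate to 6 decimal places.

-0.941583

r = 2, so 2^r = 4.
Weighted: (-3.7658518140) − (-0.9411030916) = -2.8247487224
(4*(-0.9414629535) − (-0.9411030916))/(4 − 1) = -0.9415829075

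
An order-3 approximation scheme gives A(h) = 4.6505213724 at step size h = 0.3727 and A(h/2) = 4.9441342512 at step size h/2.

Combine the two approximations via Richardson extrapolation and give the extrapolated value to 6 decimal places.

Order 3 gives 2^r = 8 and 2^r − 1 = 7.
8 × 4.9441342512 = 39.5530740096; 39.5530740096 − 4.6505213724 = 34.9025526372
Divide by 2^3 − 1 = 7.
Extrapolated: 34.9025526372 / 7 = 4.9860789482

4.986079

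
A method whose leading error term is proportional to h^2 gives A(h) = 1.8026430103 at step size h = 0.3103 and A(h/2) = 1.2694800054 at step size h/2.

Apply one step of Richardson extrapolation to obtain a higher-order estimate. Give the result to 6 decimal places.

1.091759

With r = 2 the leading error scales as h^2, so the weight is 2^2 = 4.
4 × 1.2694800054 = 5.0779200216; subtract 1.8026430103 → 3.2752770113
3.2752770113 ÷ 3 = 1.0917590038
Gap between inputs: 5.332e-01; correction applied: −0.1777210016.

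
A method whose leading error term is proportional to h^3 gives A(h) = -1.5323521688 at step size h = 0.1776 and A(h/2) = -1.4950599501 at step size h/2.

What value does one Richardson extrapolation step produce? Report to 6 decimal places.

Order 3 gives 2^r = 8 and 2^r − 1 = 7.
2^3*A(h/2) = -11.9604796008; minus A(h) gives -10.4281274320.
(-10.4281274320) ÷ 7 = -1.4897324903
Shift from A(h/2): +0.0053274598.

-1.489732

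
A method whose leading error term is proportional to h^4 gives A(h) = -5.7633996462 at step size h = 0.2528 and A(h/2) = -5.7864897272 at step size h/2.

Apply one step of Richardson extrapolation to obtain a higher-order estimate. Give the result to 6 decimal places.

-5.788029

Order 4 gives 2^r = 16 and 2^r − 1 = 15.
A(h/2) − A(h) = -5.7864897272 − (-5.7633996462) = -0.0230900810
Correction (A(h/2) − A(h))/(16 − 1) = (-0.0230900810)/15 = -0.0015393387
R = A(h/2) + (A(h/2) − A(h))/15 = -5.7864897272 − 0.0015393387 = -5.7880290659
Gap between inputs: 2.309e-02; correction applied: −0.0015393387.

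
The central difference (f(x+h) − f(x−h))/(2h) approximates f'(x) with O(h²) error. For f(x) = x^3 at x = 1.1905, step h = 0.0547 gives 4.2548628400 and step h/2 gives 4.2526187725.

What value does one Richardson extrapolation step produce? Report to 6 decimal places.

4.251871

r = 2: numerator weight 4, denominator 3.
Numerator 4×A(h/2) − A(h) = 4×4.2526187725 − 4.2548628400 = 12.7556122500
Divide by 2^2 − 1 = 3.
Extrapolated: 12.7556122500 / 3 = 4.2518707500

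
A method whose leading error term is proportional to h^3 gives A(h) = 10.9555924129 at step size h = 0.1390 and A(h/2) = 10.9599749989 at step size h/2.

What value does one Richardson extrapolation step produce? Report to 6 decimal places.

r = 3, so 2^r = 8.
8×10.9599749989 = 87.6797999912; subtract 10.9555924129 → 76.7242075783
R = 76.7242075783/7 = 10.9606010826
Shift from A(h/2): +0.0006260837.

10.960601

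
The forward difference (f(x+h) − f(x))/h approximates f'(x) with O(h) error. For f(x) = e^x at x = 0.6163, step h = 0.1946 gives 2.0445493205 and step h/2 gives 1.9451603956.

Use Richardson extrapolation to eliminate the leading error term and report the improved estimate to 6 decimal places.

Method order is 1; weight 2^1 = 2.
2^1×A(h/2) = 3.8903207912; minus A(h) gives 1.8457714707.
R = 1.8457714707/1 = 1.8457714707

1.845771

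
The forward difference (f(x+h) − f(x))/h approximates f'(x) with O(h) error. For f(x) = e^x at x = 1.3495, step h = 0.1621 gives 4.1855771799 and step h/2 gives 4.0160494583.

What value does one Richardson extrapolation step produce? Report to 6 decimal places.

3.846522

The method has order 1: 2^1 = 2.
2^1 × A(h/2) = 8.0320989166; minus A(h) gives 3.8465217367.
Denominator 2 − 1 = 1.
Extrapolated: 3.8465217367 / 1 = 3.8465217367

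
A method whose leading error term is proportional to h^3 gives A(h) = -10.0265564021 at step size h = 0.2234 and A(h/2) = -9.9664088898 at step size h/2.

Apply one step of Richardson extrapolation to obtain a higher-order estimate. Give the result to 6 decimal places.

Order 3 gives 2^r = 8 and 2^r − 1 = 7.
Weighted: (-79.7312711184) − (-10.0265564021) = -69.7047147163
Extrapolated: (-69.7047147163) / 7 = -9.9578163880

-9.957816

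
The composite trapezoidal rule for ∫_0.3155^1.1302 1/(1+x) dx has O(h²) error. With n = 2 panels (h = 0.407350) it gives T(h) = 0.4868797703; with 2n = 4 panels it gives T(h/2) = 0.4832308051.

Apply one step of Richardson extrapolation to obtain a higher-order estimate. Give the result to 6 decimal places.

r = 2, so 2^r = 4.
4·0.4832308051 = 1.9329232204; subtract 0.4868797703 → 1.4460434501
R = 1.4460434501/3 = 0.4820144834
Shift from A(h/2): −0.0012163217.

0.482014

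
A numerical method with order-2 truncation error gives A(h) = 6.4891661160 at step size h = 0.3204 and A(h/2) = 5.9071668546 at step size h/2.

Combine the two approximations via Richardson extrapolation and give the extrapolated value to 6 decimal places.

5.713167

r = 2: numerator weight 4, denominator 3.
Numerator 4·A(h/2) − A(h) = 4·5.9071668546 − 6.4891661160 = 17.1395013024
Denominator 4 − 1 = 3.
17.1395013024 ÷ 3 = 5.7131671008
Correction |R − A(h/2)| = 1.940e-01; gap |A(h/2) − A(h)| = 5.820e-01.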